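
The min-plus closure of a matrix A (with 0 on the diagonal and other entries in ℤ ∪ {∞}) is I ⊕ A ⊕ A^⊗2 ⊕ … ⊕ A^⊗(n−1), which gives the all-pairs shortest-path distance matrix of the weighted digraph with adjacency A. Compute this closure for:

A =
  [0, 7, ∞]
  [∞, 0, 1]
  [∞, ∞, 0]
Closure =
  [0, 7, 8]
  [∞, 0, 1]
  [∞, ∞, 0]

This is the Floyd-Warshall all-pairs shortest-path computation. For each intermediate vertex k = 0, 1, …, 2, update dist[i][j] ← min(dist[i][j], dist[i][k] + dist[k][j]). The final matrix gives, for each (i, j), the minimum total weight of any directed path from i to j (possibly empty when i = j).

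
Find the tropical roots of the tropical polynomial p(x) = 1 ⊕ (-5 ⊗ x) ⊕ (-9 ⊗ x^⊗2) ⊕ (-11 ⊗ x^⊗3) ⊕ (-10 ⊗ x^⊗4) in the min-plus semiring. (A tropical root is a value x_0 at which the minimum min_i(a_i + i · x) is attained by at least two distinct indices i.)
Roots: {-1, 2, 4, 6}

Each tropical root is a break point of the lower envelope of the lines y = a_i + i · x (there are 5 lines, with slopes 0, 1, ..., 4). Only the lines that attain the minimum somewhere contribute to roots; other lines are dominated. Here the surviving (envelope) indices are i = 4, i = 3, i = 2, i = 1, i = 0.
Intersections between consecutive envelope lines give the roots: for adjacent envelope indices i < j the intersection is x = (a_i − a_j) / (j − i). Reading off the sorted break points: {-1, 2, 4, 6}.
Verification: at each break x_0, at least two indices attain the minimum of min_i(a_i + i · x_0).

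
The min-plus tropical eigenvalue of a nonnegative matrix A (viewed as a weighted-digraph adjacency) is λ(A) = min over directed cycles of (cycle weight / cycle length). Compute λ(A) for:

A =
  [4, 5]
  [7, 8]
λ(A) = 4

Enumerate directed cycles and compute their means (weight / length). Sample:
  cycle 0 → 0: weight = 4, length = 1, mean = 4/1 ≈ 4.000
  cycle 1 → 1: weight = 8, length = 1, mean = 8/1 ≈ 8.000
  cycle 0 → 1 → 0: weight = 12, length = 2, mean = 12/2 ≈ 6.000
  cycle 1 → 0 → 1: weight = 12, length = 2, mean = 12/2 ≈ 6.000
Minimum mean = 4.000, attained e.g. along the cycle 0 → 0 with weight 4 and length 1. So λ(A) = 4/1 = 4.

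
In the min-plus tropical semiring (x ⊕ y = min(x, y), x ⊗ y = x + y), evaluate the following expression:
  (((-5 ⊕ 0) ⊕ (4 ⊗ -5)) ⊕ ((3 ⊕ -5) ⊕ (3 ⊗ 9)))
(((-5 ⊕ 0) ⊕ (4 ⊗ -5)) ⊕ ((3 ⊕ -5) ⊕ (3 ⊗ 9))) = -5

Expand innermost to outermost. Recall ⊕ takes the minimum of its arguments and ⊗ takes their sum. Working out the expression (((-5 ⊕ 0) ⊕ (4 ⊗ -5)) ⊕ ((3 ⊕ -5) ⊕ (3 ⊗ 9))) gives -5.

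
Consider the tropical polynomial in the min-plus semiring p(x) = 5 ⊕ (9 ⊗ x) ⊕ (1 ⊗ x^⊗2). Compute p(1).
p(1) = 3

A tropical monomial a ⊗ x^⊗i evaluates to a + i · x. Evaluating each term at x = 1:
  Term 0 contributes 5 + 0 · 1 = 5
  Term 1 contributes 9 + 1 · 1 = 10
  Term 2 contributes 1 + 2 · 1 = 3
p(1) = ⊕ of these = min[5, 10, 3] = 3.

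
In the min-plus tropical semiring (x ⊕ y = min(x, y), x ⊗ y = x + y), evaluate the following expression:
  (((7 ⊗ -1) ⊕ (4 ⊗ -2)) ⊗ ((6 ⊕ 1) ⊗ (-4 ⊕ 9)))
(((7 ⊗ -1) ⊕ (4 ⊗ -2)) ⊗ ((6 ⊕ 1) ⊗ (-4 ⊕ 9))) = -1

Expand innermost to outermost. Recall ⊕ takes the minimum of its arguments and ⊗ takes their sum. Working out the expression (((7 ⊗ -1) ⊕ (4 ⊗ -2)) ⊗ ((6 ⊕ 1) ⊗ (-4 ⊕ 9))) gives -1.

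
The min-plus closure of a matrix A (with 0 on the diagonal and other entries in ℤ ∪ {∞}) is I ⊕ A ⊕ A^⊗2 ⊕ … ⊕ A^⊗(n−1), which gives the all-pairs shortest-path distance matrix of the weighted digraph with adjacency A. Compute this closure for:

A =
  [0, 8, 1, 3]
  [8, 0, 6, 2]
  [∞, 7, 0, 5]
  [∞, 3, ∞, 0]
Closure =
  [0, 6, 1, 3]
  [8, 0, 6, 2]
  [15, 7, 0, 5]
  [11, 3, 9, 0]

This is the Floyd-Warshall all-pairs shortest-path computation. For each intermediate vertex k = 0, 1, …, 3, update dist[i][j] ← min(dist[i][j], dist[i][k] + dist[k][j]). The final matrix gives, for each (i, j), the minimum total weight of any directed path from i to j (possibly empty when i = j).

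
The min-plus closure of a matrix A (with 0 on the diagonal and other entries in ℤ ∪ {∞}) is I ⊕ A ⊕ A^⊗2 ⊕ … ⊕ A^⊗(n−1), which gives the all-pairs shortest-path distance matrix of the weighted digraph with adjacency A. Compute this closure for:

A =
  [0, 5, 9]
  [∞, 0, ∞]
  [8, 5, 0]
Closure =
  [0, 5, 9]
  [∞, 0, ∞]
  [8, 5, 0]

This is the Floyd-Warshall all-pairs shortest-path computation. For each intermediate vertex k = 0, 1, …, 2, update dist[i][j] ← min(dist[i][j], dist[i][k] + dist[k][j]). The final matrix gives, for each (i, j), the minimum total weight of any directed path from i to j (possibly empty when i = j).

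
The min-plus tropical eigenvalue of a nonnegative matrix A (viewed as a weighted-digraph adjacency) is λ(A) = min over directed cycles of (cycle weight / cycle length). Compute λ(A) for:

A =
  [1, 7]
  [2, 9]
λ(A) = 1

Enumerate directed cycles and compute their means (weight / length). Sample:
  cycle 0 → 0: weight = 1, length = 1, mean = 1/1 ≈ 1.000
  cycle 1 → 1: weight = 9, length = 1, mean = 9/1 ≈ 9.000
  cycle 0 → 1 → 0: weight = 9, length = 2, mean = 9/2 ≈ 4.500
  cycle 1 → 0 → 1: weight = 9, length = 2, mean = 9/2 ≈ 4.500
Minimum mean = 1.000, attained e.g. along the cycle 0 → 0 with weight 1 and length 1. So λ(A) = 1/1 = 1.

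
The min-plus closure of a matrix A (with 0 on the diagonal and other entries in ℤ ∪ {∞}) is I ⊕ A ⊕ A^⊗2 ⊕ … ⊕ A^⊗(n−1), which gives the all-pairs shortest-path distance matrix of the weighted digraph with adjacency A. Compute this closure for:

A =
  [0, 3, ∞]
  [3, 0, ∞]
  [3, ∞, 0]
Closure =
  [0, 3, ∞]
  [3, 0, ∞]
  [3, 6, 0]

This is the Floyd-Warshall all-pairs shortest-path computation. For each intermediate vertex k = 0, 1, …, 2, update dist[i][j] ← min(dist[i][j], dist[i][k] + dist[k][j]). The final matrix gives, for each (i, j), the minimum total weight of any directed path from i to j (possibly empty when i = j).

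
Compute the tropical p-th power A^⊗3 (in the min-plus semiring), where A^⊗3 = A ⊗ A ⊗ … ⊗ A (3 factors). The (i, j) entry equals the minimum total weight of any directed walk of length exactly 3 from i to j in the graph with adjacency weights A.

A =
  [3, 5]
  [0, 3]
A^⊗3 =
  [8, 10]
  [5, 8]

Each entry (A^⊗3)_ij equals the minimum over all length-3 walks i = v_0 → v_1 → … → v_3 = j of Σ_t A[v_t][v_{t+1}]. For example, for (i, j) = (0, 1) we minimise over 4 possible intermediate vertex sequences; the minimum is 10, attained along the walk 0 → 1 → 0 → 1.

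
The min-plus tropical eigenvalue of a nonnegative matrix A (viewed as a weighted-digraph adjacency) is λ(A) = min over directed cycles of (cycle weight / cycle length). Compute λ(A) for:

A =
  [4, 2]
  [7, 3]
λ(A) = 3

Enumerate directed cycles and compute their means (weight / length). Sample:
  cycle 0 → 0: weight = 4, length = 1, mean = 4/1 ≈ 4.000
  cycle 1 → 1: weight = 3, length = 1, mean = 3/1 ≈ 3.000
  cycle 0 → 1 → 0: weight = 9, length = 2, mean = 9/2 ≈ 4.500
  cycle 1 → 0 → 1: weight = 9, length = 2, mean = 9/2 ≈ 4.500
Minimum mean = 3.000, attained e.g. along the cycle 1 → 1 with weight 3 and length 1. So λ(A) = 3/1 = 3.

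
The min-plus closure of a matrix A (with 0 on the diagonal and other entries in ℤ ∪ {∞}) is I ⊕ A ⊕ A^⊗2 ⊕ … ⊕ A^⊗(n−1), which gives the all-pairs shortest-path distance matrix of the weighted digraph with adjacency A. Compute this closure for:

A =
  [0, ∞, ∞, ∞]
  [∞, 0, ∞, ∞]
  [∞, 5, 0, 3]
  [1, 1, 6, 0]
Closure =
  [0, ∞, ∞, ∞]
  [∞, 0, ∞, ∞]
  [4, 4, 0, 3]
  [1, 1, 6, 0]

This is the Floyd-Warshall all-pairs shortest-path computation. For each intermediate vertex k = 0, 1, …, 3, update dist[i][j] ← min(dist[i][j], dist[i][k] + dist[k][j]). The final matrix gives, for each (i, j), the minimum total weight of any directed path from i to j (possibly empty when i = j).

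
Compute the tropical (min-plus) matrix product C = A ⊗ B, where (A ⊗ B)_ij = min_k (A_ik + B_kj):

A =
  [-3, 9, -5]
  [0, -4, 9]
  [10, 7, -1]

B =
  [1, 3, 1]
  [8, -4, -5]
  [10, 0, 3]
A ⊗ B =
  [-2, -5, -2]
  [1, -8, -9]
  [9, -1, 2]

Apply the min-plus product entry-by-entry:
  C[0][0] = min over k of (A[0][0] + B[0][0] = -3 + 1 = -2, A[0][1] + B[1][0] = 9 + 8 = 17, A[0][2] + B[2][0] = -5 + 10 = 5) = -2 (attained at k = 0)
  C[0][1] = min over k of (A[0][0] + B[0][1] = -3 + 3 = 0, A[0][1] + B[1][1] = 9 + -4 = 5, A[0][2] + B[2][1] = -5 + 0 = -5) = -5 (attained at k = 2)
  C[0][2] = min over k of (A[0][0] + B[0][2] = -3 + 1 = -2, A[0][1] + B[1][2] = 9 + -5 = 4, A[0][2] + B[2][2] = -5 + 3 = -2) = -2 (attained at k = 0)
  C[1][0] = min over k of (A[1][0] + B[0][0] = 0 + 1 = 1, A[1][1] + B[1][0] = -4 + 8 = 4, A[1][2] + B[2][0] = 9 + 10 = 19) = 1 (attained at k = 0)
  C[1][1] = min over k of (A[1][0] + B[0][1] = 0 + 3 = 3, A[1][1] + B[1][1] = -4 + -4 = -8, A[1][2] + B[2][1] = 9 + 0 = 9) = -8 (attained at k = 1)
  C[1][2] = min over k of (A[1][0] + B[0][2] = 0 + 1 = 1, A[1][1] + B[1][2] = -4 + -5 = -9, A[1][2] + B[2][2] = 9 + 3 = 12) = -9 (attained at k = 1)
  C[2][0] = min over k of (A[2][0] + B[0][0] = 10 + 1 = 11, A[2][1] + B[1][0] = 7 + 8 = 15, A[2][2] + B[2][0] = -1 + 10 = 9) = 9 (attained at k = 2)
  C[2][1] = min over k of (A[2][0] + B[0][1] = 10 + 3 = 13, A[2][1] + B[1][1] = 7 + -4 = 3, A[2][2] + B[2][1] = -1 + 0 = -1) = -1 (attained at k = 2)
  C[2][2] = min over k of (A[2][0] + B[0][2] = 10 + 1 = 11, A[2][1] + B[1][2] = 7 + -5 = 2, A[2][2] + B[2][2] = -1 + 3 = 2) = 2 (attained at k = 1)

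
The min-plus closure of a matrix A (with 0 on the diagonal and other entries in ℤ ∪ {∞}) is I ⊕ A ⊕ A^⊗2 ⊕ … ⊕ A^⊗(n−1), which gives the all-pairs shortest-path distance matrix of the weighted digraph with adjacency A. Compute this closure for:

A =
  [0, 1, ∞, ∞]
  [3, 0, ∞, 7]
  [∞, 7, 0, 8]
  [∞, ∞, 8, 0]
Closure =
  [0, 1, 16, 8]
  [3, 0, 15, 7]
  [10, 7, 0, 8]
  [18, 15, 8, 0]

This is the Floyd-Warshall all-pairs shortest-path computation. For each intermediate vertex k = 0, 1, …, 3, update dist[i][j] ← min(dist[i][j], dist[i][k] + dist[k][j]). The final matrix gives, for each (i, j), the minimum total weight of any directed path from i to j (possibly empty when i = j).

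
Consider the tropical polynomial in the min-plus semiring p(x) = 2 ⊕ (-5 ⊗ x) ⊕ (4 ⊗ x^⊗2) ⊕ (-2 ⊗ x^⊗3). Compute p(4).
p(4) = -1

A tropical monomial a ⊗ x^⊗i evaluates to a + i · x. Evaluating each term at x = 4:
  Term 0 contributes 2 + 0 · 4 = 2
  Term 1 contributes -5 + 1 · 4 = -1
  Term 2 contributes 4 + 2 · 4 = 12
  Term 3 contributes -2 + 3 · 4 = 10
p(4) = ⊕ of these = min[2, -1, 12, 10] = -1.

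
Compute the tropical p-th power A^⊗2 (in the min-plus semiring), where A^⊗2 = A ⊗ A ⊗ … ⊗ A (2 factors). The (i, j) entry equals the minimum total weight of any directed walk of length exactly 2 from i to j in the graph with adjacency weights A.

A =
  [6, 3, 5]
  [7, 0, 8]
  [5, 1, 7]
A^⊗2 =
  [10, 3, 11]
  [7, 0, 8]
  [8, 1, 9]

Each entry (A^⊗2)_ij equals the minimum over all length-2 walks i = v_0 → v_1 → … → v_2 = j of Σ_t A[v_t][v_{t+1}]. For example, for (i, j) = (0, 2) we minimise over 3 possible intermediate vertex sequences; the minimum is 11, attained along the walk 0 → 0 → 2.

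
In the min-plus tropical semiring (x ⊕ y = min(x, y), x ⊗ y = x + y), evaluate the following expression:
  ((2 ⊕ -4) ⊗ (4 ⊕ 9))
((2 ⊕ -4) ⊗ (4 ⊕ 9)) = 0

Expand innermost to outermost. Recall ⊕ takes the minimum of its arguments and ⊗ takes their sum. Working out the expression ((2 ⊕ -4) ⊗ (4 ⊕ 9)) gives 0.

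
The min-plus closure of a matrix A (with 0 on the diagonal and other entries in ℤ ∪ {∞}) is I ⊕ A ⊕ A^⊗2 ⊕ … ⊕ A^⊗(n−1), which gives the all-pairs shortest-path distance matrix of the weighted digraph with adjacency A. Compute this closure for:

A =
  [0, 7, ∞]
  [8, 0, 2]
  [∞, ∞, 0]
Closure =
  [0, 7, 9]
  [8, 0, 2]
  [∞, ∞, 0]

This is the Floyd-Warshall all-pairs shortest-path computation. For each intermediate vertex k = 0, 1, …, 2, update dist[i][j] ← min(dist[i][j], dist[i][k] + dist[k][j]). The final matrix gives, for each (i, j), the minimum total weight of any directed path from i to j (possibly empty when i = j).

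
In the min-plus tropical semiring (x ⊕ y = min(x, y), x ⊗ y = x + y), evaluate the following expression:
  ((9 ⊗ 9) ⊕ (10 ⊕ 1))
((9 ⊗ 9) ⊕ (10 ⊕ 1)) = 1

Expand innermost to outermost. Recall ⊕ takes the minimum of its arguments and ⊗ takes their sum. Working out the expression ((9 ⊗ 9) ⊕ (10 ⊕ 1)) gives 1.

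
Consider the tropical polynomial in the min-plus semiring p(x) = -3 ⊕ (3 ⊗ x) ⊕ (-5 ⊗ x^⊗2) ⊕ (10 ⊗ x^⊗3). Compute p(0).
p(0) = -5

A tropical monomial a ⊗ x^⊗i evaluates to a + i · x. Evaluating each term at x = 0:
  Term 0 contributes -3 + 0 · 0 = -3
  Term 1 contributes 3 + 1 · 0 = 3
  Term 2 contributes -5 + 2 · 0 = -5
  Term 3 contributes 10 + 3 · 0 = 10
p(0) = ⊕ of these = min[-3, 3, -5, 10] = -5.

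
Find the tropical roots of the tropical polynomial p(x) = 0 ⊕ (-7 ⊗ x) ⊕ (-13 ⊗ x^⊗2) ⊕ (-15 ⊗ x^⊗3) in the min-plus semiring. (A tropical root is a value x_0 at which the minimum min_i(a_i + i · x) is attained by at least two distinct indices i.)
Roots: {2, 6, 7}

Each tropical root is a break point of the lower envelope of the lines y = a_i + i · x (there are 4 lines, with slopes 0, 1, ..., 3). Only the lines that attain the minimum somewhere contribute to roots; other lines are dominated. Here the surviving (envelope) indices are i = 3, i = 2, i = 1, i = 0.
Intersections between consecutive envelope lines give the roots: for adjacent envelope indices i < j the intersection is x = (a_i − a_j) / (j − i). Reading off the sorted break points: {2, 6, 7}.
Verification: at each break x_0, at least two indices attain the minimum of min_i(a_i + i · x_0).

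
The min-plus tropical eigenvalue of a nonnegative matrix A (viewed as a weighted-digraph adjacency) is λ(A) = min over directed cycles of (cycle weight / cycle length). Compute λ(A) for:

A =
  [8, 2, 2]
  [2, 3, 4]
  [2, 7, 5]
λ(A) = 2

Enumerate directed cycles and compute their means (weight / length). Sample:
  cycle 0 → 0: weight = 8, length = 1, mean = 8/1 ≈ 8.000
  cycle 1 → 1: weight = 3, length = 1, mean = 3/1 ≈ 3.000
  cycle 2 → 2: weight = 5, length = 1, mean = 5/1 ≈ 5.000
  cycle 0 → 1 → 0: weight = 4, length = 2, mean = 4/2 ≈ 2.000
  cycle 0 → 2 → 0: weight = 4, length = 2, mean = 4/2 ≈ 2.000
  cycle 1 → 0 → 1: weight = 4, length = 2, mean = 4/2 ≈ 2.000
Minimum mean = 2.000, attained e.g. along the cycle 0 → 1 → 0 with weight 4 and length 2. So λ(A) = 4/2 = 2.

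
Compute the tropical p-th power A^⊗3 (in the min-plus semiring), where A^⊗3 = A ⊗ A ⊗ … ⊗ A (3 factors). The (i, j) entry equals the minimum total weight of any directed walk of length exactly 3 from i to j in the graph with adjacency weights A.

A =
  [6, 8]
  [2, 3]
A^⊗3 =
  [13, 14]
  [8, 9]

Each entry (A^⊗3)_ij equals the minimum over all length-3 walks i = v_0 → v_1 → … → v_3 = j of Σ_t A[v_t][v_{t+1}]. For example, for (i, j) = (0, 1) we minimise over 4 possible intermediate vertex sequences; the minimum is 14, attained along the walk 0 → 1 → 1 → 1.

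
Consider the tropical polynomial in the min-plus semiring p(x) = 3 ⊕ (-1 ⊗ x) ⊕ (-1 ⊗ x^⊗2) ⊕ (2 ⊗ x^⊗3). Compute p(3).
p(3) = 2

A tropical monomial a ⊗ x^⊗i evaluates to a + i · x. Evaluating each term at x = 3:
  Term 0 contributes 3 + 0 · 3 = 3
  Term 1 contributes -1 + 1 · 3 = 2
  Term 2 contributes -1 + 2 · 3 = 5
  Term 3 contributes 2 + 3 · 3 = 11
p(3) = ⊕ of these = min[3, 2, 5, 11] = 2.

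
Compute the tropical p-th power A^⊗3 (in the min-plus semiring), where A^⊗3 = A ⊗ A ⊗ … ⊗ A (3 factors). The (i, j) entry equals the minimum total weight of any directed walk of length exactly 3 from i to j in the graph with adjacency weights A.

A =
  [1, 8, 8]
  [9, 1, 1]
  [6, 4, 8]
A^⊗3 =
  [3, 10, 10]
  [8, 3, 3]
  [8, 6, 6]

Each entry (A^⊗3)_ij equals the minimum over all length-3 walks i = v_0 → v_1 → … → v_3 = j of Σ_t A[v_t][v_{t+1}]. For example, for (i, j) = (0, 2) we minimise over 9 possible intermediate vertex sequences; the minimum is 10, attained along the walk 0 → 0 → 0 → 2.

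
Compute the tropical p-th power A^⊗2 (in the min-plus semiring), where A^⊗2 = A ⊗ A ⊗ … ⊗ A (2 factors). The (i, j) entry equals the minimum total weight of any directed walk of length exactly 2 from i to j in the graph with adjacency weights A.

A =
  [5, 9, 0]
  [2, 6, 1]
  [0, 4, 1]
A^⊗2 =
  [0, 4, 1]
  [1, 5, 2]
  [1, 5, 0]

Each entry (A^⊗2)_ij equals the minimum over all length-2 walks i = v_0 → v_1 → … → v_2 = j of Σ_t A[v_t][v_{t+1}]. For example, for (i, j) = (0, 2) we minimise over 3 possible intermediate vertex sequences; the minimum is 1, attained along the walk 0 → 2 → 2.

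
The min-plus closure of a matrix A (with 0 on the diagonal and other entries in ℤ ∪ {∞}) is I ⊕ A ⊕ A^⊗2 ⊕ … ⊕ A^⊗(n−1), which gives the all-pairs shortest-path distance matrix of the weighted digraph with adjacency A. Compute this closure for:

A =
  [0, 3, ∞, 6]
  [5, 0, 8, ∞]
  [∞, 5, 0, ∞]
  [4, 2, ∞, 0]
Closure =
  [0, 3, 11, 6]
  [5, 0, 8, 11]
  [10, 5, 0, 16]
  [4, 2, 10, 0]

This is the Floyd-Warshall all-pairs shortest-path computation. For each intermediate vertex k = 0, 1, …, 3, update dist[i][j] ← min(dist[i][j], dist[i][k] + dist[k][j]). The final matrix gives, for each (i, j), the minimum total weight of any directed path from i to j (possibly empty when i = j).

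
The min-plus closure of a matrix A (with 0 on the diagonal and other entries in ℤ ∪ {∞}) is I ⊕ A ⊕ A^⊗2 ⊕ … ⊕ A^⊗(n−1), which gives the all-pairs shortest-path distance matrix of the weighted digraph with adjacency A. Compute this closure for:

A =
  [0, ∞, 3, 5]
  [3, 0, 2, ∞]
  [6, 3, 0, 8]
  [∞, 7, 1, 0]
Closure =
  [0, 6, 3, 5]
  [3, 0, 2, 8]
  [6, 3, 0, 8]
  [7, 4, 1, 0]

This is the Floyd-Warshall all-pairs shortest-path computation. For each intermediate vertex k = 0, 1, …, 3, update dist[i][j] ← min(dist[i][j], dist[i][k] + dist[k][j]). The final matrix gives, for each (i, j), the minimum total weight of any directed path from i to j (possibly empty when i = j).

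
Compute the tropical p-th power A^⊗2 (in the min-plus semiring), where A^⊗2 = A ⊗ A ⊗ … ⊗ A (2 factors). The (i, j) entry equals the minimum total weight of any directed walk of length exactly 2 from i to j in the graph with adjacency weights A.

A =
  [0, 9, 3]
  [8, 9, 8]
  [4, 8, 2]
A^⊗2 =
  [0, 9, 3]
  [8, 16, 10]
  [4, 10, 4]

Each entry (A^⊗2)_ij equals the minimum over all length-2 walks i = v_0 → v_1 → … → v_2 = j of Σ_t A[v_t][v_{t+1}]. For example, for (i, j) = (0, 2) we minimise over 3 possible intermediate vertex sequences; the minimum is 3, attained along the walk 0 → 0 → 2.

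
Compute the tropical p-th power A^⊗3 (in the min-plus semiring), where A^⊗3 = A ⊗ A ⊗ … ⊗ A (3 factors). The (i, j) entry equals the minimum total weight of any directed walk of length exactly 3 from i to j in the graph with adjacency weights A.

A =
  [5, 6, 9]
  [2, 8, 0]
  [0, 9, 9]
A^⊗3 =
  [6, 14, 11]
  [5, 6, 8]
  [8, 11, 6]

Each entry (A^⊗3)_ij equals the minimum over all length-3 walks i = v_0 → v_1 → … → v_3 = j of Σ_t A[v_t][v_{t+1}]. For example, for (i, j) = (0, 2) we minimise over 9 possible intermediate vertex sequences; the minimum is 11, attained along the walk 0 → 0 → 1 → 2.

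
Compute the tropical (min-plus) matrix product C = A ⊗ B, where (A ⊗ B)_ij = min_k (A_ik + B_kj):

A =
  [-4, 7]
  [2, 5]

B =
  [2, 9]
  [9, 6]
A ⊗ B =
  [-2, 5]
  [4, 11]

Apply the min-plus product entry-by-entry:
  C[0][0] = min over k of (A[0][0] + B[0][0] = -4 + 2 = -2, A[0][1] + B[1][0] = 7 + 9 = 16) = -2 (attained at k = 0)
  C[0][1] = min over k of (A[0][0] + B[0][1] = -4 + 9 = 5, A[0][1] + B[1][1] = 7 + 6 = 13) = 5 (attained at k = 0)
  C[1][0] = min over k of (A[1][0] + B[0][0] = 2 + 2 = 4, A[1][1] + B[1][0] = 5 + 9 = 14) = 4 (attained at k = 0)
  C[1][1] = min over k of (A[1][0] + B[0][1] = 2 + 9 = 11, A[1][1] + B[1][1] = 5 + 6 = 11) = 11 (attained at k = 0)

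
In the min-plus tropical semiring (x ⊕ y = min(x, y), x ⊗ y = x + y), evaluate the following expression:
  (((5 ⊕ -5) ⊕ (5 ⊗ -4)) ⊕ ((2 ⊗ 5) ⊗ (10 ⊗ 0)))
(((5 ⊕ -5) ⊕ (5 ⊗ -4)) ⊕ ((2 ⊗ 5) ⊗ (10 ⊗ 0))) = -5

Expand innermost to outermost. Recall ⊕ takes the minimum of its arguments and ⊗ takes their sum. Working out the expression (((5 ⊕ -5) ⊕ (5 ⊗ -4)) ⊕ ((2 ⊗ 5) ⊗ (10 ⊗ 0))) gives -5.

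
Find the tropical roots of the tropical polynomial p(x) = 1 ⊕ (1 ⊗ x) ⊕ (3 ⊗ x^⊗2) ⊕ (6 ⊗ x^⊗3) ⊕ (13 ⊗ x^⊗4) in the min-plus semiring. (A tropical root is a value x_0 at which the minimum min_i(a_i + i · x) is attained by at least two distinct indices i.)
Roots: {-7, -3, -2, 0}

Each tropical root is a break point of the lower envelope of the lines y = a_i + i · x (there are 5 lines, with slopes 0, 1, ..., 4). Only the lines that attain the minimum somewhere contribute to roots; other lines are dominated. Here the surviving (envelope) indices are i = 4, i = 3, i = 2, i = 1, i = 0.
Intersections between consecutive envelope lines give the roots: for adjacent envelope indices i < j the intersection is x = (a_i − a_j) / (j − i). Reading off the sorted break points: {-7, -3, -2, 0}.
Verification: at each break x_0, at least two indices attain the minimum of min_i(a_i + i · x_0).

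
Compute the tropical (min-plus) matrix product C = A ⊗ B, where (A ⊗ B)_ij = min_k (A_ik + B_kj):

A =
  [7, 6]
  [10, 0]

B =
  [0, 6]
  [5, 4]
A ⊗ B =
  [7, 10]
  [5, 4]

Apply the min-plus product entry-by-entry:
  C[0][0] = min over k of (A[0][0] + B[0][0] = 7 + 0 = 7, A[0][1] + B[1][0] = 6 + 5 = 11) = 7 (attained at k = 0)
  C[0][1] = min over k of (A[0][0] + B[0][1] = 7 + 6 = 13, A[0][1] + B[1][1] = 6 + 4 = 10) = 10 (attained at k = 1)
  C[1][0] = min over k of (A[1][0] + B[0][0] = 10 + 0 = 10, A[1][1] + B[1][0] = 0 + 5 = 5) = 5 (attained at k = 1)
  C[1][1] = min over k of (A[1][0] + B[0][1] = 10 + 6 = 16, A[1][1] + B[1][1] = 0 + 4 = 4) = 4 (attained at k = 1)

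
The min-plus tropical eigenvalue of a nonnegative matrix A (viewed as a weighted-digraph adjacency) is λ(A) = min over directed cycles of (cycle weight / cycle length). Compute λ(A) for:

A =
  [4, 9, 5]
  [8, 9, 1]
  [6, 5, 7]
λ(A) = 3

Enumerate directed cycles and compute their means (weight / length). Sample:
  cycle 0 → 0: weight = 4, length = 1, mean = 4/1 ≈ 4.000
  cycle 1 → 1: weight = 9, length = 1, mean = 9/1 ≈ 9.000
  cycle 2 → 2: weight = 7, length = 1, mean = 7/1 ≈ 7.000
  cycle 0 → 1 → 0: weight = 17, length = 2, mean = 17/2 ≈ 8.500
  cycle 0 → 2 → 0: weight = 11, length = 2, mean = 11/2 ≈ 5.500
  cycle 1 → 0 → 1: weight = 17, length = 2, mean = 17/2 ≈ 8.500
Minimum mean = 3.000, attained e.g. along the cycle 1 → 2 → 1 with weight 6 and length 2. So λ(A) = 6/2 = 3.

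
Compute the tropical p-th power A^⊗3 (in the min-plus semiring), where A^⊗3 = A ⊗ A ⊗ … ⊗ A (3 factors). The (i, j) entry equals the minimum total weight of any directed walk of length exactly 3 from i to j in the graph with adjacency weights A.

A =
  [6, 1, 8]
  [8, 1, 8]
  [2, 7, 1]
A^⊗3 =
  [10, 3, 10]
  [10, 3, 10]
  [4, 4, 3]

Each entry (A^⊗3)_ij equals the minimum over all length-3 walks i = v_0 → v_1 → … → v_3 = j of Σ_t A[v_t][v_{t+1}]. For example, for (i, j) = (0, 2) we minimise over 9 possible intermediate vertex sequences; the minimum is 10, attained along the walk 0 → 1 → 1 → 2.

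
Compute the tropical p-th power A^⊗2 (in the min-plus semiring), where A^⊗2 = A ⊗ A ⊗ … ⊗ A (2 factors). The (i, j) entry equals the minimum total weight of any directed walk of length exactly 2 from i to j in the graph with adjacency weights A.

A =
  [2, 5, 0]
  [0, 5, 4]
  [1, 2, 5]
A^⊗2 =
  [1, 2, 2]
  [2, 5, 0]
  [2, 6, 1]

Each entry (A^⊗2)_ij equals the minimum over all length-2 walks i = v_0 → v_1 → … → v_2 = j of Σ_t A[v_t][v_{t+1}]. For example, for (i, j) = (0, 2) we minimise over 3 possible intermediate vertex sequences; the minimum is 2, attained along the walk 0 → 0 → 2.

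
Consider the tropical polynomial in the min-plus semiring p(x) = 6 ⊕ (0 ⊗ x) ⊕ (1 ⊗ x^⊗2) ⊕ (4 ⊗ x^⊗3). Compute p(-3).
p(-3) = -5

A tropical monomial a ⊗ x^⊗i evaluates to a + i · x. Evaluating each term at x = -3:
  Term 0 contributes 6 + 0 · -3 = 6
  Term 1 contributes 0 + 1 · -3 = -3
  Term 2 contributes 1 + 2 · -3 = -5
  Term 3 contributes 4 + 3 · -3 = -5
p(-3) = ⊕ of these = min[6, -3, -5, -5] = -5.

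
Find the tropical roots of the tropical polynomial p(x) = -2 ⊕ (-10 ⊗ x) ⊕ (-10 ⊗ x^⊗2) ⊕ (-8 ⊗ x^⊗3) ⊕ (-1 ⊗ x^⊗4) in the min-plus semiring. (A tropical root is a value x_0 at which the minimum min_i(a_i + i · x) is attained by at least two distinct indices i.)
Roots: {-7, -2, 0, 8}

Each tropical root is a break point of the lower envelope of the lines y = a_i + i · x (there are 5 lines, with slopes 0, 1, ..., 4). Only the lines that attain the minimum somewhere contribute to roots; other lines are dominated. Here the surviving (envelope) indices are i = 4, i = 3, i = 2, i = 1, i = 0.
Intersections between consecutive envelope lines give the roots: for adjacent envelope indices i < j the intersection is x = (a_i − a_j) / (j − i). Reading off the sorted break points: {-7, -2, 0, 8}.
Verification: at each break x_0, at least two indices attain the minimum of min_i(a_i + i · x_0).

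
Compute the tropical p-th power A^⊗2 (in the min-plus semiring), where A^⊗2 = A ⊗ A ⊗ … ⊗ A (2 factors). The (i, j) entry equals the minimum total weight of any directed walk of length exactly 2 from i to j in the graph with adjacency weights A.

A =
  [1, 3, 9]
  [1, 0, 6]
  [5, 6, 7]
A^⊗2 =
  [2, 3, 9]
  [1, 0, 6]
  [6, 6, 12]

Each entry (A^⊗2)_ij equals the minimum over all length-2 walks i = v_0 → v_1 → … → v_2 = j of Σ_t A[v_t][v_{t+1}]. For example, for (i, j) = (0, 2) we minimise over 3 possible intermediate vertex sequences; the minimum is 9, attained along the walk 0 → 1 → 2.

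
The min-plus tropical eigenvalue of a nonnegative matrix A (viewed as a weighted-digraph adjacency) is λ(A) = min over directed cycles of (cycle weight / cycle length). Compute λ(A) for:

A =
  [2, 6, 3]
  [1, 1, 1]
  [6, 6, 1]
λ(A) = 1

Enumerate directed cycles and compute their means (weight / length). Sample:
  cycle 0 → 0: weight = 2, length = 1, mean = 2/1 ≈ 2.000
  cycle 1 → 1: weight = 1, length = 1, mean = 1/1 ≈ 1.000
  cycle 2 → 2: weight = 1, length = 1, mean = 1/1 ≈ 1.000
  cycle 0 → 1 → 0: weight = 7, length = 2, mean = 7/2 ≈ 3.500
  cycle 0 → 2 → 0: weight = 9, length = 2, mean = 9/2 ≈ 4.500
  cycle 1 → 0 → 1: weight = 7, length = 2, mean = 7/2 ≈ 3.500
Minimum mean = 1.000, attained e.g. along the cycle 1 → 1 with weight 1 and length 1. So λ(A) = 1/1 = 1.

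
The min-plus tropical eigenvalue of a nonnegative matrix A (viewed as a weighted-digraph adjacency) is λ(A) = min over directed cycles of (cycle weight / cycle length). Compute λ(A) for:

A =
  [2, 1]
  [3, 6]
λ(A) = 2

Enumerate directed cycles and compute their means (weight / length). Sample:
  cycle 0 → 0: weight = 2, length = 1, mean = 2/1 ≈ 2.000
  cycle 1 → 1: weight = 6, length = 1, mean = 6/1 ≈ 6.000
  cycle 0 → 1 → 0: weight = 4, length = 2, mean = 4/2 ≈ 2.000
  cycle 1 → 0 → 1: weight = 4, length = 2, mean = 4/2 ≈ 2.000
Minimum mean = 2.000, attained e.g. along the cycle 0 → 0 with weight 2 and length 1. So λ(A) = 2/1 = 2.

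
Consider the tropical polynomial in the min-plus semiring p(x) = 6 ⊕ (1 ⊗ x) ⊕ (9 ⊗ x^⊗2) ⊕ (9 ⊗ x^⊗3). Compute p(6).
p(6) = 6

A tropical monomial a ⊗ x^⊗i evaluates to a + i · x. Evaluating each term at x = 6:
  Term 0 contributes 6 + 0 · 6 = 6
  Term 1 contributes 1 + 1 · 6 = 7
  Term 2 contributes 9 + 2 · 6 = 21
  Term 3 contributes 9 + 3 · 6 = 27
p(6) = ⊕ of these = min[6, 7, 21, 27] = 6.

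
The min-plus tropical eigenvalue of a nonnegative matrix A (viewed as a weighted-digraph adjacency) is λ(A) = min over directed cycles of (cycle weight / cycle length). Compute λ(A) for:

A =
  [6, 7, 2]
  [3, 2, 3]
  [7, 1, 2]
λ(A) = 2

Enumerate directed cycles and compute their means (weight / length). Sample:
  cycle 0 → 0: weight = 6, length = 1, mean = 6/1 ≈ 6.000
  cycle 1 → 1: weight = 2, length = 1, mean = 2/1 ≈ 2.000
  cycle 2 → 2: weight = 2, length = 1, mean = 2/1 ≈ 2.000
  cycle 0 → 1 → 0: weight = 10, length = 2, mean = 10/2 ≈ 5.000
  cycle 0 → 2 → 0: weight = 9, length = 2, mean = 9/2 ≈ 4.500
  cycle 1 → 0 → 1: weight = 10, length = 2, mean = 10/2 ≈ 5.000
Minimum mean = 2.000, attained e.g. along the cycle 1 → 1 with weight 2 and length 1. So λ(A) = 2/1 = 2.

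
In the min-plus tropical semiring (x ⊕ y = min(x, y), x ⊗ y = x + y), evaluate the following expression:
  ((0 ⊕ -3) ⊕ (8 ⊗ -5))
((0 ⊕ -3) ⊕ (8 ⊗ -5)) = -3

Expand innermost to outermost. Recall ⊕ takes the minimum of its arguments and ⊗ takes their sum. Working out the expression ((0 ⊕ -3) ⊕ (8 ⊗ -5)) gives -3.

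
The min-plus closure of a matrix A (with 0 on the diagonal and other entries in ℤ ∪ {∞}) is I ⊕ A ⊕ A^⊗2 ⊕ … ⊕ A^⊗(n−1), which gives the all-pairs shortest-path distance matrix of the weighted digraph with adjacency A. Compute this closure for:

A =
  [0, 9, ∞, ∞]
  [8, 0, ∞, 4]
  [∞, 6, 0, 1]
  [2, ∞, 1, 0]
Closure =
  [0, 9, 14, 13]
  [6, 0, 5, 4]
  [3, 6, 0, 1]
  [2, 7, 1, 0]

This is the Floyd-Warshall all-pairs shortest-path computation. For each intermediate vertex k = 0, 1, …, 3, update dist[i][j] ← min(dist[i][j], dist[i][k] + dist[k][j]). The final matrix gives, for each (i, j), the minimum total weight of any directed path from i to j (possibly empty when i = j).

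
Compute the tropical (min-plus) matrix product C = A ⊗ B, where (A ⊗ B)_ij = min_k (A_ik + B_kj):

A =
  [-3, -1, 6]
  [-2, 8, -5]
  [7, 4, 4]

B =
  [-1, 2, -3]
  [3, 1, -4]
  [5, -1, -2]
A ⊗ B =
  [-4, -1, -6]
  [-3, -6, -7]
  [6, 3, 0]

Apply the min-plus product entry-by-entry:
  C[0][0] = min over k of (A[0][0] + B[0][0] = -3 + -1 = -4, A[0][1] + B[1][0] = -1 + 3 = 2, A[0][2] + B[2][0] = 6 + 5 = 11) = -4 (attained at k = 0)
  C[0][1] = min over k of (A[0][0] + B[0][1] = -3 + 2 = -1, A[0][1] + B[1][1] = -1 + 1 = 0, A[0][2] + B[2][1] = 6 + -1 = 5) = -1 (attained at k = 0)
  C[0][2] = min over k of (A[0][0] + B[0][2] = -3 + -3 = -6, A[0][1] + B[1][2] = -1 + -4 = -5, A[0][2] + B[2][2] = 6 + -2 = 4) = -6 (attained at k = 0)
  C[1][0] = min over k of (A[1][0] + B[0][0] = -2 + -1 = -3, A[1][1] + B[1][0] = 8 + 3 = 11, A[1][2] + B[2][0] = -5 + 5 = 0) = -3 (attained at k = 0)
  C[1][1] = min over k of (A[1][0] + B[0][1] = -2 + 2 = 0, A[1][1] + B[1][1] = 8 + 1 = 9, A[1][2] + B[2][1] = -5 + -1 = -6) = -6 (attained at k = 2)
  C[1][2] = min over k of (A[1][0] + B[0][2] = -2 + -3 = -5, A[1][1] + B[1][2] = 8 + -4 = 4, A[1][2] + B[2][2] = -5 + -2 = -7) = -7 (attained at k = 2)
  C[2][0] = min over k of (A[2][0] + B[0][0] = 7 + -1 = 6, A[2][1] + B[1][0] = 4 + 3 = 7, A[2][2] + B[2][0] = 4 + 5 = 9) = 6 (attained at k = 0)
  C[2][1] = min over k of (A[2][0] + B[0][1] = 7 + 2 = 9, A[2][1] + B[1][1] = 4 + 1 = 5, A[2][2] + B[2][1] = 4 + -1 = 3) = 3 (attained at k = 2)
  C[2][2] = min over k of (A[2][0] + B[0][2] = 7 + -3 = 4, A[2][1] + B[1][2] = 4 + -4 = 0, A[2][2] + B[2][2] = 4 + -2 = 2) = 0 (attained at k = 1)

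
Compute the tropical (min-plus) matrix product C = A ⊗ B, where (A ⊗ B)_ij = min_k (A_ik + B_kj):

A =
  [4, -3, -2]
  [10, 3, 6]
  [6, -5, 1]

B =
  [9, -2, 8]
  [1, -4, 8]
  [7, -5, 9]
A ⊗ B =
  [-2, -7, 5]
  [4, -1, 11]
  [-4, -9, 3]

Apply the min-plus product entry-by-entry:
  C[0][0] = min over k of (A[0][0] + B[0][0] = 4 + 9 = 13, A[0][1] + B[1][0] = -3 + 1 = -2, A[0][2] + B[2][0] = -2 + 7 = 5) = -2 (attained at k = 1)
  C[0][1] = min over k of (A[0][0] + B[0][1] = 4 + -2 = 2, A[0][1] + B[1][1] = -3 + -4 = -7, A[0][2] + B[2][1] = -2 + -5 = -7) = -7 (attained at k = 1)
  C[0][2] = min over k of (A[0][0] + B[0][2] = 4 + 8 = 12, A[0][1] + B[1][2] = -3 + 8 = 5, A[0][2] + B[2][2] = -2 + 9 = 7) = 5 (attained at k = 1)
  C[1][0] = min over k of (A[1][0] + B[0][0] = 10 + 9 = 19, A[1][1] + B[1][0] = 3 + 1 = 4, A[1][2] + B[2][0] = 6 + 7 = 13) = 4 (attained at k = 1)
  C[1][1] = min over k of (A[1][0] + B[0][1] = 10 + -2 = 8, A[1][1] + B[1][1] = 3 + -4 = -1, A[1][2] + B[2][1] = 6 + -5 = 1) = -1 (attained at k = 1)
  C[1][2] = min over k of (A[1][0] + B[0][2] = 10 + 8 = 18, A[1][1] + B[1][2] = 3 + 8 = 11, A[1][2] + B[2][2] = 6 + 9 = 15) = 11 (attained at k = 1)
  C[2][0] = min over k of (A[2][0] + B[0][0] = 6 + 9 = 15, A[2][1] + B[1][0] = -5 + 1 = -4, A[2][2] + B[2][0] = 1 + 7 = 8) = -4 (attained at k = 1)
  C[2][1] = min over k of (A[2][0] + B[0][1] = 6 + -2 = 4, A[2][1] + B[1][1] = -5 + -4 = -9, A[2][2] + B[2][1] = 1 + -5 = -4) = -9 (attained at k = 1)
  C[2][2] = min over k of (A[2][0] + B[0][2] = 6 + 8 = 14, A[2][1] + B[1][2] = -5 + 8 = 3, A[2][2] + B[2][2] = 1 + 9 = 10) = 3 (attained at k = 1)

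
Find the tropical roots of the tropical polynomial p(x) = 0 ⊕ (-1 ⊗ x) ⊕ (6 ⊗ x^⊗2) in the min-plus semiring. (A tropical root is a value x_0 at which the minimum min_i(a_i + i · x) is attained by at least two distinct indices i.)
Roots: {-7, 1}

Each tropical root is a break point of the lower envelope of the lines y = a_i + i · x (there are 3 lines, with slopes 0, 1, ..., 2). Only the lines that attain the minimum somewhere contribute to roots; other lines are dominated. Here the surviving (envelope) indices are i = 2, i = 1, i = 0.
Intersections between consecutive envelope lines give the roots: for adjacent envelope indices i < j the intersection is x = (a_i − a_j) / (j − i). Reading off the sorted break points: {-7, 1}.
Verification: at each break x_0, at least two indices attain the minimum of min_i(a_i + i · x_0).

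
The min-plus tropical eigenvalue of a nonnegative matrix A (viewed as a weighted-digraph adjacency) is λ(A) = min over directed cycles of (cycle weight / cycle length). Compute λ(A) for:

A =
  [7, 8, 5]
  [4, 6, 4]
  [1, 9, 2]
λ(A) = 2

Enumerate directed cycles and compute their means (weight / length). Sample:
  cycle 0 → 0: weight = 7, length = 1, mean = 7/1 ≈ 7.000
  cycle 1 → 1: weight = 6, length = 1, mean = 6/1 ≈ 6.000
  cycle 2 → 2: weight = 2, length = 1, mean = 2/1 ≈ 2.000
  cycle 0 → 1 → 0: weight = 12, length = 2, mean = 12/2 ≈ 6.000
  cycle 0 → 2 → 0: weight = 6, length = 2, mean = 6/2 ≈ 3.000
  cycle 1 → 0 → 1: weight = 12, length = 2, mean = 12/2 ≈ 6.000
Minimum mean = 2.000, attained e.g. along the cycle 2 → 2 with weight 2 and length 1. So λ(A) = 2/1 = 2.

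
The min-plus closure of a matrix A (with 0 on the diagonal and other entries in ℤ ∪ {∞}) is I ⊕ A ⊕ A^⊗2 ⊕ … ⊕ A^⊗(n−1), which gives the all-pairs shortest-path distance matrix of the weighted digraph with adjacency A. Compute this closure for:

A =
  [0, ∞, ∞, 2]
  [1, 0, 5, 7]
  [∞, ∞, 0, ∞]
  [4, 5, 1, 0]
Closure =
  [0, 7, 3, 2]
  [1, 0, 4, 3]
  [∞, ∞, 0, ∞]
  [4, 5, 1, 0]

This is the Floyd-Warshall all-pairs shortest-path computation. For each intermediate vertex k = 0, 1, …, 3, update dist[i][j] ← min(dist[i][j], dist[i][k] + dist[k][j]). The final matrix gives, for each (i, j), the minimum total weight of any directed path from i to j (possibly empty when i = j).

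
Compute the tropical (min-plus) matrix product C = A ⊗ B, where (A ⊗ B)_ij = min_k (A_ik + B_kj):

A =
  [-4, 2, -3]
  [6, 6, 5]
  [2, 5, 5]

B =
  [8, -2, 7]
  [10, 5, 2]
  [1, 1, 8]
A ⊗ B =
  [-2, -6, 3]
  [6, 4, 8]
  [6, 0, 7]

Apply the min-plus product entry-by-entry:
  C[0][0] = min over k of (A[0][0] + B[0][0] = -4 + 8 = 4, A[0][1] + B[1][0] = 2 + 10 = 12, A[0][2] + B[2][0] = -3 + 1 = -2) = -2 (attained at k = 2)
  C[0][1] = min over k of (A[0][0] + B[0][1] = -4 + -2 = -6, A[0][1] + B[1][1] = 2 + 5 = 7, A[0][2] + B[2][1] = -3 + 1 = -2) = -6 (attained at k = 0)
  C[0][2] = min over k of (A[0][0] + B[0][2] = -4 + 7 = 3, A[0][1] + B[1][2] = 2 + 2 = 4, A[0][2] + B[2][2] = -3 + 8 = 5) = 3 (attained at k = 0)
  C[1][0] = min over k of (A[1][0] + B[0][0] = 6 + 8 = 14, A[1][1] + B[1][0] = 6 + 10 = 16, A[1][2] + B[2][0] = 5 + 1 = 6) = 6 (attained at k = 2)
  C[1][1] = min over k of (A[1][0] + B[0][1] = 6 + -2 = 4, A[1][1] + B[1][1] = 6 + 5 = 11, A[1][2] + B[2][1] = 5 + 1 = 6) = 4 (attained at k = 0)
  C[1][2] = min over k of (A[1][0] + B[0][2] = 6 + 7 = 13, A[1][1] + B[1][2] = 6 + 2 = 8, A[1][2] + B[2][2] = 5 + 8 = 13) = 8 (attained at k = 1)
  C[2][0] = min over k of (A[2][0] + B[0][0] = 2 + 8 = 10, A[2][1] + B[1][0] = 5 + 10 = 15, A[2][2] + B[2][0] = 5 + 1 = 6) = 6 (attained at k = 2)
  C[2][1] = min over k of (A[2][0] + B[0][1] = 2 + -2 = 0, A[2][1] + B[1][1] = 5 + 5 = 10, A[2][2] + B[2][1] = 5 + 1 = 6) = 0 (attained at k = 0)
  C[2][2] = min over k of (A[2][0] + B[0][2] = 2 + 7 = 9, A[2][1] + B[1][2] = 5 + 2 = 7, A[2][2] + B[2][2] = 5 + 8 = 13) = 7 (attained at k = 1)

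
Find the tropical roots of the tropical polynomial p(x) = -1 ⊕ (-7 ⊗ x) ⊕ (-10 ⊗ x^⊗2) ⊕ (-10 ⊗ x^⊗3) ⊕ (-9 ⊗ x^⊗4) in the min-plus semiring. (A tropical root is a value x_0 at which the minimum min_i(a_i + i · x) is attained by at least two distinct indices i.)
Roots: {-1, 0, 3, 6}

Each tropical root is a break point of the lower envelope of the lines y = a_i + i · x (there are 5 lines, with slopes 0, 1, ..., 4). Only the lines that attain the minimum somewhere contribute to roots; other lines are dominated. Here the surviving (envelope) indices are i = 4, i = 3, i = 2, i = 1, i = 0.
Intersections between consecutive envelope lines give the roots: for adjacent envelope indices i < j the intersection is x = (a_i − a_j) / (j − i). Reading off the sorted break points: {-1, 0, 3, 6}.
Verification: at each break x_0, at least two indices attain the minimum of min_i(a_i + i · x_0).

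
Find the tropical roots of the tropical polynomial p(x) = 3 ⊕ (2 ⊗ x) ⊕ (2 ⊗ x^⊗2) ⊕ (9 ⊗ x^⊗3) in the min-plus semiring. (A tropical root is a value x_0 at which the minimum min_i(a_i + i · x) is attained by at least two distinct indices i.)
Roots: {-7, 0, 1}

Each tropical root is a break point of the lower envelope of the lines y = a_i + i · x (there are 4 lines, with slopes 0, 1, ..., 3). Only the lines that attain the minimum somewhere contribute to roots; other lines are dominated. Here the surviving (envelope) indices are i = 3, i = 2, i = 1, i = 0.
Intersections between consecutive envelope lines give the roots: for adjacent envelope indices i < j the intersection is x = (a_i − a_j) / (j − i). Reading off the sorted break points: {-7, 0, 1}.
Verification: at each break x_0, at least two indices attain the minimum of min_i(a_i + i · x_0).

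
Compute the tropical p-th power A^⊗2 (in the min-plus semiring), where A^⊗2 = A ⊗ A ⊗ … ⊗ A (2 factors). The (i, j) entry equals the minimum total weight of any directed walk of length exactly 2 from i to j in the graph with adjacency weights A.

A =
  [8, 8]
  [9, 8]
A^⊗2 =
  [16, 16]
  [17, 16]

Each entry (A^⊗2)_ij equals the minimum over all length-2 walks i = v_0 → v_1 → … → v_2 = j of Σ_t A[v_t][v_{t+1}]. For example, for (i, j) = (0, 1) we minimise over 2 possible intermediate vertex sequences; the minimum is 16, attained along the walk 0 → 0 → 1.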